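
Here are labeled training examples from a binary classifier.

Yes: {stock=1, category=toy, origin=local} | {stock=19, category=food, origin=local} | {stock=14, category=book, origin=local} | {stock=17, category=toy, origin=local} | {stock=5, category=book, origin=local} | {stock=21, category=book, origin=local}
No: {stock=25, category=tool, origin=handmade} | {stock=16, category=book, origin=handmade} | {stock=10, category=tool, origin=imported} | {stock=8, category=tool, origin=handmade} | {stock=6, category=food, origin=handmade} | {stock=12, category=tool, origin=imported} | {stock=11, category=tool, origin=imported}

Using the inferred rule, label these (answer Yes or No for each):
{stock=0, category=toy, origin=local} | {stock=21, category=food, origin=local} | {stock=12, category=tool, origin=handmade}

Yes, Yes, No

Rule: origin is local. This holds for each 'Yes' example and fails for each 'No' one.
{stock=0, category=toy, origin=local} → origin is local → Yes.
{stock=21, category=food, origin=local} → origin is local → Yes.
{stock=12, category=tool, origin=handmade} → origin is handmade → No.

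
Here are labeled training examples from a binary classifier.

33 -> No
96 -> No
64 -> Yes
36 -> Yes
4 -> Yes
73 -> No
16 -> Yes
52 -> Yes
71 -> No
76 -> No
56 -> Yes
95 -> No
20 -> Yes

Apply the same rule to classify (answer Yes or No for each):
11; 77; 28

No, No, Yes

Every 'Yes' example satisfies: even AND at most 64. None of the 'No' examples do.
No: 11, since 11 is odd, 11 ≤ 64. No: 77, since 77 is odd, 77 > 64. Yes: 28, since 28 is even, 28 ≤ 64.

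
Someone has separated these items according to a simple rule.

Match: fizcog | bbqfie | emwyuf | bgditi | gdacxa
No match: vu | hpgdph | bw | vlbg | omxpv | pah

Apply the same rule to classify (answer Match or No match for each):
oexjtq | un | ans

Match, No match, No match

Rule: has ≥ 2 vowels. This holds for each 'Match' example and fails for each 'No match' one.
Match: oexjtq, since 2 vowels. No match: un, since 1 vowel. No match: ans, since 1 vowel.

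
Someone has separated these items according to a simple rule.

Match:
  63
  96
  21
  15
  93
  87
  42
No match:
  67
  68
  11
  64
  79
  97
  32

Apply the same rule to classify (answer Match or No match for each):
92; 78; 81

No match, Match, Match

Every 'Match' example satisfies: multiple of 3. None of the 'No match' examples do.
92: No match (92 = 3·30 + 2). 78: Match (78 = 3·26). 81: Match (81 = 3·27).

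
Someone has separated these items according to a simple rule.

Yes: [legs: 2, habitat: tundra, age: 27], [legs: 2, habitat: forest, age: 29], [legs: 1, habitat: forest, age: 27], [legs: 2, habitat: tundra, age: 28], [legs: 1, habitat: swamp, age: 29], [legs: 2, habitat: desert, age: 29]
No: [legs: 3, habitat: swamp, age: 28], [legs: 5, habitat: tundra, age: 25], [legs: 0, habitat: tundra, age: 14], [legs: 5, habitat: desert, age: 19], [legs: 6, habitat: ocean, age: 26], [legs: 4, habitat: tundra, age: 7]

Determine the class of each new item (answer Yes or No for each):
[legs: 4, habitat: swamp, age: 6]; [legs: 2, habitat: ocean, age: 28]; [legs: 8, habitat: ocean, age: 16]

No, Yes, No

A rule that fits every label: age ≥ 19 AND legs ≤ 2 — true of each 'Yes' example, false of each 'No' one.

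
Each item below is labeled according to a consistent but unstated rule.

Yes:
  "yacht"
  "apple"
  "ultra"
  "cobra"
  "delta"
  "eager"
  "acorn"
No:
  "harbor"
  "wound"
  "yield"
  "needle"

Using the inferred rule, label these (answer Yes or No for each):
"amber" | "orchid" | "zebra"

A rule that fits every label: odd length AND contains 'a' — true of each 'Yes' example, false of each 'No' one.
"amber": Yes (length 5, has 'a'). "orchid": No (length 6, no 'a'). "zebra": Yes (length 5, has 'a').

Yes, No, Yes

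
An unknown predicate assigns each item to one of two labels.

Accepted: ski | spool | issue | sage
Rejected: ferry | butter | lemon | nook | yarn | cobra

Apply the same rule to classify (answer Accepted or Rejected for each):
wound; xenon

Checking candidate rules against both groups, what survives is: contains 's'.

Rejected, Rejected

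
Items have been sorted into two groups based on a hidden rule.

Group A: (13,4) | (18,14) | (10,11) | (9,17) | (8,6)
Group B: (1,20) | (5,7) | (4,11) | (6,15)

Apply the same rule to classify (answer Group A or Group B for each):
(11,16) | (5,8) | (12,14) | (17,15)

Group A, Group B, Group A, Group A

The simplest hypothesis consistent with all the labels is: first ≥ 7.
(11,16): first 11 — qualifies, so Group A.
(5,8): first 5 — does not pass, so Group B.
(12,14): first 12 — qualifies, so Group A.
(17,15): first 17 — qualifies, so Group A.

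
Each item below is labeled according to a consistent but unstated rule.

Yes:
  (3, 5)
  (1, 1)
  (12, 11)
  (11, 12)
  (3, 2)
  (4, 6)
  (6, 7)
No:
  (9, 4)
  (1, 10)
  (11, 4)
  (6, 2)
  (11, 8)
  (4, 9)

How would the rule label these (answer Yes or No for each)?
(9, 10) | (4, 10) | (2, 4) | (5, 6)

The rule appears to be: |first − second| ≤ 2.
(9, 10): |9−10| = 1, satisfies this → Yes. (4, 10): |4−10| = 6, does not satisfy this → No. (2, 4): |2−4| = 2, satisfies this → Yes. (5, 6): |5−6| = 1, satisfies this → Yes.

Yes, No, Yes, Yes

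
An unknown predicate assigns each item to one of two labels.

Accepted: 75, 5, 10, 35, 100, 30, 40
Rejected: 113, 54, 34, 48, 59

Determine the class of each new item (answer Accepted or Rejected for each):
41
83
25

All 'Accepted' examples share one property — multiple of 5 — and every 'Rejected' example lacks it.
41 → 41 = 5·8 + 1 → Rejected. 83 → 83 = 5·16 + 3 → Rejected. 25 → 25 = 5·5 → Accepted.

Rejected, Rejected, Accepted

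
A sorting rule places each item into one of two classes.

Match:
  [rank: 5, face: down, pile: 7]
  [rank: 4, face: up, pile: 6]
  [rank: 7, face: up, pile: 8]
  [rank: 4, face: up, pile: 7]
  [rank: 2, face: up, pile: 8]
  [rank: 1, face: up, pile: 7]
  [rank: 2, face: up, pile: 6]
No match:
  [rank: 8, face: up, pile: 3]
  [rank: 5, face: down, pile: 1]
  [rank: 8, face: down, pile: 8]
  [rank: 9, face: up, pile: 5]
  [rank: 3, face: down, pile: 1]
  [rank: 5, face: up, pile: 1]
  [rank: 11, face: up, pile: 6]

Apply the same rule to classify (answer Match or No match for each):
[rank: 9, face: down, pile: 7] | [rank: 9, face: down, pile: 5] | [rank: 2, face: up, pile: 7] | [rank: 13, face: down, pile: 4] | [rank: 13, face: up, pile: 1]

No match, No match, Match, No match, No match

Every 'Match' example satisfies: rank ≤ 7 AND pile ≥ 3. None of the 'No match' examples do.
[rank: 9, face: down, pile: 7]: No match (rank = 9, pile = 7).
[rank: 9, face: down, pile: 5]: No match (rank = 9, pile = 5).
[rank: 2, face: up, pile: 7]: Match (rank = 2, pile = 7).
[rank: 13, face: down, pile: 4]: No match (rank = 13, pile = 4).
[rank: 13, face: up, pile: 1]: No match (rank = 13, pile = 1).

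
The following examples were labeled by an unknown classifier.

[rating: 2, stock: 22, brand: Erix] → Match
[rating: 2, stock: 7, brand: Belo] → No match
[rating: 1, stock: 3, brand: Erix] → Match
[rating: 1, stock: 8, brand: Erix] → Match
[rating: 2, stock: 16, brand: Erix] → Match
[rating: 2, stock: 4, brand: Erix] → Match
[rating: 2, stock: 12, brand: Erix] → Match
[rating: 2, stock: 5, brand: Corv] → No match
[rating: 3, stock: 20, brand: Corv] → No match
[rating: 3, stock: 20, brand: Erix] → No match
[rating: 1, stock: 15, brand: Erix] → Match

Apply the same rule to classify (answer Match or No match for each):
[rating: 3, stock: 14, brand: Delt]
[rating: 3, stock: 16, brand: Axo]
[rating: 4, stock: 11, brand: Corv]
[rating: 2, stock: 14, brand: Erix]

No match, No match, No match, Match

'Match' ⟺ brand is Erix AND rating ≤ 2.
[rating: 3, stock: 14, brand: Delt]: brand is Delt, rating = 3, does not fit → No match. [rating: 3, stock: 16, brand: Axo]: brand is Axo, rating = 3, does not fit → No match. [rating: 4, stock: 11, brand: Corv]: brand is Corv, rating = 4, does not fit → No match. [rating: 2, stock: 14, brand: Erix]: brand is Erix, rating = 2, checks out → Match.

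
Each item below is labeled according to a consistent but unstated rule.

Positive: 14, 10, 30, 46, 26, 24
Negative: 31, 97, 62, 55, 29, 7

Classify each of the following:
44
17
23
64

Positive, Negative, Negative, Negative

The pattern is that an item is 'Positive' exactly when: even AND at most 46.
Positive: 44, since 44 is even, 44 ≤ 46.
Negative: 17, since 17 is odd, 17 ≤ 46.
Negative: 23, since 23 is odd, 23 ≤ 46.
Negative: 64, since 64 is even, 64 > 46.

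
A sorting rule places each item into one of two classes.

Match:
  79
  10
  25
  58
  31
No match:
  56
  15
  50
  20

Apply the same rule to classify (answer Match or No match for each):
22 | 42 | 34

Match, No match, Match

'Match' ⟺ ≡ 1 (mod 3).
22: 22 mod 3 = 1 — satisfies this, so Match. 42: 42 mod 3 = 0 — fails this test, so No match. 34: 34 mod 3 = 1 — satisfies this, so Match.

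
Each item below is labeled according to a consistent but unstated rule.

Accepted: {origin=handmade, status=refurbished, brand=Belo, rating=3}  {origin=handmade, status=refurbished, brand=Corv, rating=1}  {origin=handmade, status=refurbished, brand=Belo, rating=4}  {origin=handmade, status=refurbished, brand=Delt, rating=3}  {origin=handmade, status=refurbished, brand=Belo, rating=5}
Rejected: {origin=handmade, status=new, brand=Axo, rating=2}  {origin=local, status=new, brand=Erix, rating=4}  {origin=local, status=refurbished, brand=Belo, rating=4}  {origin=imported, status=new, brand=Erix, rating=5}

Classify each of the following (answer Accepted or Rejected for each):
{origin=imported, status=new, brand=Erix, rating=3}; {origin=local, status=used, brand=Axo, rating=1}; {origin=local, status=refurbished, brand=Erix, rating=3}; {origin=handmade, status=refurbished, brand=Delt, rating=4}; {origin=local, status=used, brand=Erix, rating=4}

Rejected, Rejected, Rejected, Accepted, Rejected

The pattern is that an item is 'Accepted' exactly when: status is refurbished AND origin is handmade.
{origin=imported, status=new, brand=Erix, rating=3} — status is new, origin is imported, hence Rejected. {origin=local, status=used, brand=Axo, rating=1} — status is used, origin is local, hence Rejected. {origin=local, status=refurbished, brand=Erix, rating=3} — status is refurbished, origin is local, hence Rejected. {origin=handmade, status=refurbished, brand=Delt, rating=4} — status is refurbished, origin is handmade, hence Accepted. {origin=local, status=used, brand=Erix, rating=4} — status is used, origin is local, hence Rejected.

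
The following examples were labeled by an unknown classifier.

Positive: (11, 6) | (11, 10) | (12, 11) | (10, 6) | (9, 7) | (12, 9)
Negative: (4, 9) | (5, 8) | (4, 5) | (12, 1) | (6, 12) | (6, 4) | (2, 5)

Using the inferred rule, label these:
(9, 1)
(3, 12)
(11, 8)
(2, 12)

The common property of the 'Positive' items is: first > second AND sum ≥ 16. No 'Negative' item has it.
(9, 1) — 9 > 1, 9+1 = 10, hence Negative. (3, 12) — 3 < 12, 3+12 = 15, hence Negative. (11, 8) — 11 > 8, 11+8 = 19, hence Positive. (2, 12) — 2 < 12, 2+12 = 14, hence Negative.

Negative, Negative, Positive, Negative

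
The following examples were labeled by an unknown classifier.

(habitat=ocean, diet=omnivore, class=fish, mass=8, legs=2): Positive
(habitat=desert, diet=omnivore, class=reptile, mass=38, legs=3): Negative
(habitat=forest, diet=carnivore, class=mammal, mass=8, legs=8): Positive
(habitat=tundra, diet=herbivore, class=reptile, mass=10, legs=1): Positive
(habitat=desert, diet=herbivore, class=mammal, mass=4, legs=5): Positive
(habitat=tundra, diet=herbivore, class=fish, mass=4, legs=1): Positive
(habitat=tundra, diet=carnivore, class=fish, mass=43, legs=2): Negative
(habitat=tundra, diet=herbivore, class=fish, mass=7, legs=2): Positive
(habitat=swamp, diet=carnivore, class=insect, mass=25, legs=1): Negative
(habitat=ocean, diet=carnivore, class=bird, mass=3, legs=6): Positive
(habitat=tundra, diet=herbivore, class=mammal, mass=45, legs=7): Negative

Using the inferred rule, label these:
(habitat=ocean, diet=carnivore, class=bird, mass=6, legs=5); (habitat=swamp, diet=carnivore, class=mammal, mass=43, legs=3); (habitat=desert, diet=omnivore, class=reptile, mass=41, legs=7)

'Positive' ⟺ mass ≤ 10.
(habitat=ocean, diet=carnivore, class=bird, mass=6, legs=5): Positive (mass = 6).
(habitat=swamp, diet=carnivore, class=mammal, mass=43, legs=3): Negative (mass = 43).
(habitat=desert, diet=omnivore, class=reptile, mass=41, legs=7): Negative (mass = 41).

Positive, Negative, Negative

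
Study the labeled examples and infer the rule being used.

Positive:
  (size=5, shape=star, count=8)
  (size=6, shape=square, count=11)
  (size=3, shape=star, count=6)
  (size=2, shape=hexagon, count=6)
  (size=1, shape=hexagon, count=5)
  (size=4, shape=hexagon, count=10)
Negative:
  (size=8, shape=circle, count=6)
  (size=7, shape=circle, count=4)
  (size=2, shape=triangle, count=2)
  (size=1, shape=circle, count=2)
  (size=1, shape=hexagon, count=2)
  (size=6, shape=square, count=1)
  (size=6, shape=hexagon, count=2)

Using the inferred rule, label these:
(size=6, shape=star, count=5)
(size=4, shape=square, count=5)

The rule appears to be: count ≥ 4 AND size ≤ 6.

Positive, Positive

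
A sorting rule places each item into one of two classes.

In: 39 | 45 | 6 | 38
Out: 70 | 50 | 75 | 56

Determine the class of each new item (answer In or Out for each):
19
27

In, In

The rule appears to be: at most 45.
19: 19 ≤ 45, satisfies this → In.
27: 27 ≤ 45, satisfies this → In.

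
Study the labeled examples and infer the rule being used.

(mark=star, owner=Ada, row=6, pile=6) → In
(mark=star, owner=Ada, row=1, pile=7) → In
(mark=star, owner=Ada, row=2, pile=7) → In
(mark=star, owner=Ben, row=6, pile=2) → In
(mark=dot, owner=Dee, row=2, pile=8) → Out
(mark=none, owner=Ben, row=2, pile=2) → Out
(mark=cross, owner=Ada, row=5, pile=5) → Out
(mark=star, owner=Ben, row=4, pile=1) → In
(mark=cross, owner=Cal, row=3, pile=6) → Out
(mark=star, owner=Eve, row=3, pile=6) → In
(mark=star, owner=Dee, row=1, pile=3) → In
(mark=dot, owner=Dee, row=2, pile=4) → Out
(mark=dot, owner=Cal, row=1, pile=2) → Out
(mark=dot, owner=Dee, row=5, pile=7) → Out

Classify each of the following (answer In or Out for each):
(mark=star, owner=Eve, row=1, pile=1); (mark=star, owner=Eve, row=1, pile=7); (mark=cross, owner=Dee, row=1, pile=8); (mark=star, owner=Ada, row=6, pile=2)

In, In, Out, In

One predicate separates the groups cleanly: mark is star.
In: (mark=star, owner=Eve, row=1, pile=1), since mark is star.
In: (mark=star, owner=Eve, row=1, pile=7), since mark is star.
Out: (mark=cross, owner=Dee, row=1, pile=8), since mark is cross.
In: (mark=star, owner=Ada, row=6, pile=2), since mark is star.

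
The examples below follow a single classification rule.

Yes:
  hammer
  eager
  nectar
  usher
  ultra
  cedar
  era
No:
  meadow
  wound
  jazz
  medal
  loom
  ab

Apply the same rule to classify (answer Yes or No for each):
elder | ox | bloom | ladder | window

The common property of the 'Yes' items is: contains 'r'. No 'No' item has it.
elder: has 'r', fits → Yes.
ox: no 'r', does not fit → No.
bloom: no 'r', does not fit → No.
ladder: has 'r', fits → Yes.
window: no 'r', does not fit → No.

Yes, No, No, Yes, No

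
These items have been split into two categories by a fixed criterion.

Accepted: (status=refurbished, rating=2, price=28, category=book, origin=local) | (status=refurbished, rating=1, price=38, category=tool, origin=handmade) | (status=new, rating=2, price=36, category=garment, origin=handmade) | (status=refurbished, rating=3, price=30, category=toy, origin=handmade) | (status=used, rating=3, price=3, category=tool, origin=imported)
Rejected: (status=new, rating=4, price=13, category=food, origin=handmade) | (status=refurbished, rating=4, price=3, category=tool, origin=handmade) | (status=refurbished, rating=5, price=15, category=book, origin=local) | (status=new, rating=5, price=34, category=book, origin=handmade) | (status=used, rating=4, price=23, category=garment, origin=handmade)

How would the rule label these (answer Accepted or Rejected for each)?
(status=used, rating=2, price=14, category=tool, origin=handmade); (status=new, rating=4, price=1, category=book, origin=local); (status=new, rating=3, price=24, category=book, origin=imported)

Accepted, Rejected, Accepted

The simplest hypothesis consistent with all the labels is: rating ≤ 3.
Accepted: (status=used, rating=2, price=14, category=tool, origin=handmade), since rating = 2.
Rejected: (status=new, rating=4, price=1, category=book, origin=local), since rating = 4.
Accepted: (status=new, rating=3, price=24, category=book, origin=imported), since rating = 3.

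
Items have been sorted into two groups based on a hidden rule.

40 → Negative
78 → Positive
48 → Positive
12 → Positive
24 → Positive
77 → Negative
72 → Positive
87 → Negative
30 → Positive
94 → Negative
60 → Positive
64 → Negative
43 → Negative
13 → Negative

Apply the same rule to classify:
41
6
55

One predicate separates the groups cleanly: multiple of 6.
Negative: 41, since 41 = 6·6 + 5. Positive: 6, since 6 = 6·1. Negative: 55, since 55 = 6·9 + 1.

Negative, Positive, Negative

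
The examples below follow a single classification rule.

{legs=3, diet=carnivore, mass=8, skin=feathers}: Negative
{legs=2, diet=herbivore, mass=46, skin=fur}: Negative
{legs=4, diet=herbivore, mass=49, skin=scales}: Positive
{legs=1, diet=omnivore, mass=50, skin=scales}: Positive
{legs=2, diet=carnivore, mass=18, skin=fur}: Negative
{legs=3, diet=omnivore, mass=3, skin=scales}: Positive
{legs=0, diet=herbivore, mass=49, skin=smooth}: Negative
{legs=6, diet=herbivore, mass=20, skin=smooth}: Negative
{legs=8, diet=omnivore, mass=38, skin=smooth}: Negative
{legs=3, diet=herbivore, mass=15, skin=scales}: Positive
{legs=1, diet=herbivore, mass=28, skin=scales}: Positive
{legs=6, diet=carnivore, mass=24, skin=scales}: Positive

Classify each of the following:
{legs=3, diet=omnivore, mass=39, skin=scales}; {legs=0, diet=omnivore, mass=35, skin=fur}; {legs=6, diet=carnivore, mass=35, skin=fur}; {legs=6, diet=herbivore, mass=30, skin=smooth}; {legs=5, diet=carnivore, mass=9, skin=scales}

All 'Positive' examples share one property — skin is scales — and every 'Negative' example lacks it.

Positive, Negative, Negative, Negative, Positive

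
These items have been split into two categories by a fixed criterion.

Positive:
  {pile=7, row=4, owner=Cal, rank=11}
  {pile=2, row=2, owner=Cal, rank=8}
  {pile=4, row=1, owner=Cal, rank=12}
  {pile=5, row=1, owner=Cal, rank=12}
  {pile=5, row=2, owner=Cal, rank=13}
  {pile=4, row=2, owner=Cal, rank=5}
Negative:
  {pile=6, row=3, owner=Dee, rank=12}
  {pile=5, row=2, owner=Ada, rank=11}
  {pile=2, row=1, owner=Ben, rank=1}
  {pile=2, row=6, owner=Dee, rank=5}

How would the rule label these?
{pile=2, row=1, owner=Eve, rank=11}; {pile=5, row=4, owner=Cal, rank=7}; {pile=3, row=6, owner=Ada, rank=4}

Negative, Positive, Negative

The common property of the 'Positive' items is: owner is Cal. No 'Negative' item has it.
Negative: {pile=2, row=1, owner=Eve, rank=11}, since owner is Eve. Positive: {pile=5, row=4, owner=Cal, rank=7}, since owner is Cal. Negative: {pile=3, row=6, owner=Ada, rank=4}, since owner is Ada.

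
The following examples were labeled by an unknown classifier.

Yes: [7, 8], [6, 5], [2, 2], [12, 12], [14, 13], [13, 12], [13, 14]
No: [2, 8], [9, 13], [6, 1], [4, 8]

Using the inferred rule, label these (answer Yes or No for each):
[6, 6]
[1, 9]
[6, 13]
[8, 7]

The classifier is using: |first − second| ≤ 1.

Yes, No, No, Yes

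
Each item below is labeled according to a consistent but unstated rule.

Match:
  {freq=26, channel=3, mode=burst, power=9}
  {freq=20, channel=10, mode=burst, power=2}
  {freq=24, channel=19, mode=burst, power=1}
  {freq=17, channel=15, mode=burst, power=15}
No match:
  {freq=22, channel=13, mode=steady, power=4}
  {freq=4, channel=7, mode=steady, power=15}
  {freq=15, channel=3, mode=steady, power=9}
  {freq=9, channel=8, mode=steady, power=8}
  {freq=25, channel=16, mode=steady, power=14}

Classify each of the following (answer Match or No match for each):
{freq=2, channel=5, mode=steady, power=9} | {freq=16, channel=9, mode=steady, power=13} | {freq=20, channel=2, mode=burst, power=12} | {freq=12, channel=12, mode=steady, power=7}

No match, No match, Match, No match

The classifier is using: mode is burst.
{freq=2, channel=5, mode=steady, power=9}: No match (mode is steady). {freq=16, channel=9, mode=steady, power=13}: No match (mode is steady). {freq=20, channel=2, mode=burst, power=12}: Match (mode is burst). {freq=12, channel=12, mode=steady, power=7}: No match (mode is steady).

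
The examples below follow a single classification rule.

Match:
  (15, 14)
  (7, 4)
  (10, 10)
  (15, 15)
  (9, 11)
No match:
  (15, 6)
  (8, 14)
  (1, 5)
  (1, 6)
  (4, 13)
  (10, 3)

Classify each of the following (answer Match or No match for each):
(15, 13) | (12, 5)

Match, No match

The distinguishing property — |first − second| ≤ 3 — holds for all the 'Match' cases and none of the 'No match' cases.
(15, 13): |15−13| = 2, checks out → Match.
(12, 5): |12−5| = 7, lacks this property → No match.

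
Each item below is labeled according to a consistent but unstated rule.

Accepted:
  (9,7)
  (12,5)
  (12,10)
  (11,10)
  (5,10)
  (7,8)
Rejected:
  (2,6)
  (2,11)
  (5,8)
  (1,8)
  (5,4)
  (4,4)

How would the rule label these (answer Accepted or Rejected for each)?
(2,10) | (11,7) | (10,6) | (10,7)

Rejected, Accepted, Accepted, Accepted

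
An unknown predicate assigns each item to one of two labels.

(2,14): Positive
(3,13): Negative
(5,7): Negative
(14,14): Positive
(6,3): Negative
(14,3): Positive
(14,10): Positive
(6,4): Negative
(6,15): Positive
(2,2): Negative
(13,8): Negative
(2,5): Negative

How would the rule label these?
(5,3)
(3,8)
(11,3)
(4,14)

One predicate separates the groups cleanly: max ≥ 14.
(5,3): Negative (max 5).
(3,8): Negative (max 8).
(11,3): Negative (max 11).
(4,14): Positive (max 14).

Negative, Negative, Negative, Positive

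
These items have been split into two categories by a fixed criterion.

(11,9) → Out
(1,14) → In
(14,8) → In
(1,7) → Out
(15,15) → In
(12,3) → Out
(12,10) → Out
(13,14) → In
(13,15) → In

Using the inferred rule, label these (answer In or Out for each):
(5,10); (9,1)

Out, Out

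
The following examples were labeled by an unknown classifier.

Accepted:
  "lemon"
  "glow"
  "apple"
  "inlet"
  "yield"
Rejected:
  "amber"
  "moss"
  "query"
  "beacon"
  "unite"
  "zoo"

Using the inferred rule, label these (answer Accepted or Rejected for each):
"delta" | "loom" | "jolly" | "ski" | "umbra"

A rule that fits every label: contains 'l' — true of each 'Accepted' example, false of each 'Rejected' one.

Accepted, Accepted, Accepted, Rejected, Rejected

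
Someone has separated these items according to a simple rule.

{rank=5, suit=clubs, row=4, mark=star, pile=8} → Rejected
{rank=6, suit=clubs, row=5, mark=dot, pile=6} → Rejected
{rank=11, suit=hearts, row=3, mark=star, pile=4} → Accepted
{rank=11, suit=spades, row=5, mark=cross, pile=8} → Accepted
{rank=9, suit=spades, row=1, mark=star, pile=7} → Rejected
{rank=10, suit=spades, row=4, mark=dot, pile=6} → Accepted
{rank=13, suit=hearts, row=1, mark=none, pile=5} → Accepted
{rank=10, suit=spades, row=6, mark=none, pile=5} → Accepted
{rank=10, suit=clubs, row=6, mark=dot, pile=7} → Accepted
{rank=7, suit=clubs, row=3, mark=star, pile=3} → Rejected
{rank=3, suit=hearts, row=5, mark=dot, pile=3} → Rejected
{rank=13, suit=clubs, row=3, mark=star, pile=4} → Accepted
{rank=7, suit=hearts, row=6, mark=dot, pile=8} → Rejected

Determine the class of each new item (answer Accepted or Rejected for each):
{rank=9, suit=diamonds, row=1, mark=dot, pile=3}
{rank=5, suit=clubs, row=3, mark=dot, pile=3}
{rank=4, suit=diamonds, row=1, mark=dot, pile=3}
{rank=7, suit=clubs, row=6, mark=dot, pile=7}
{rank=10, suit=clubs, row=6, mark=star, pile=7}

The pattern is that an item is 'Accepted' exactly when: rank ≥ 10.
Rejected: {rank=9, suit=diamonds, row=1, mark=dot, pile=3}, since rank = 9.
Rejected: {rank=5, suit=clubs, row=3, mark=dot, pile=3}, since rank = 5.
Rejected: {rank=4, suit=diamonds, row=1, mark=dot, pile=3}, since rank = 4.
Rejected: {rank=7, suit=clubs, row=6, mark=dot, pile=7}, since rank = 7.
Accepted: {rank=10, suit=clubs, row=6, mark=star, pile=7}, since rank = 10.

Rejected, Rejected, Rejected, Rejected, Accepted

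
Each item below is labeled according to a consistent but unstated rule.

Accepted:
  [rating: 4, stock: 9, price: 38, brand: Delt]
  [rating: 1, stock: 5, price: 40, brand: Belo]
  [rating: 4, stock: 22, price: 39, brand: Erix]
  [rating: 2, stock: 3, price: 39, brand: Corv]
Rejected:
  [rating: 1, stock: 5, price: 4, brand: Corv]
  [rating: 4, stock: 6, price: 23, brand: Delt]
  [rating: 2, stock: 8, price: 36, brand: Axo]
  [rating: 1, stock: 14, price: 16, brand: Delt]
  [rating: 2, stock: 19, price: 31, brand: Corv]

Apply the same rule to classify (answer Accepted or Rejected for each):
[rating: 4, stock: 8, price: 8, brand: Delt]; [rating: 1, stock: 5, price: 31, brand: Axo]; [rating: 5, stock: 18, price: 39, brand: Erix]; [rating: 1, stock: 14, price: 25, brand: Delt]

A rule that fits every label: price ≥ 38 — true of each 'Accepted' example, false of each 'Rejected' one.
Rejected: [rating: 4, stock: 8, price: 8, brand: Delt], since price = 8. Rejected: [rating: 1, stock: 5, price: 31, brand: Axo], since price = 31. Accepted: [rating: 5, stock: 18, price: 39, brand: Erix], since price = 39. Rejected: [rating: 1, stock: 14, price: 25, brand: Delt], since price = 25.

Rejected, Rejected, Accepted, Rejected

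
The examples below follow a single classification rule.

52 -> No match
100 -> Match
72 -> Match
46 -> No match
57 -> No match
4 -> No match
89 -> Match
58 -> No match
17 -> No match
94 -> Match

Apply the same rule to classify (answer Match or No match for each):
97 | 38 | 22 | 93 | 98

'Match' ⟺ at least 72.
97 → 97 ≥ 72 → Match. 38 → 38 < 72 → No match. 22 → 22 < 72 → No match. 93 → 93 ≥ 72 → Match. 98 → 98 ≥ 72 → Match.

Match, No match, No match, Match, Match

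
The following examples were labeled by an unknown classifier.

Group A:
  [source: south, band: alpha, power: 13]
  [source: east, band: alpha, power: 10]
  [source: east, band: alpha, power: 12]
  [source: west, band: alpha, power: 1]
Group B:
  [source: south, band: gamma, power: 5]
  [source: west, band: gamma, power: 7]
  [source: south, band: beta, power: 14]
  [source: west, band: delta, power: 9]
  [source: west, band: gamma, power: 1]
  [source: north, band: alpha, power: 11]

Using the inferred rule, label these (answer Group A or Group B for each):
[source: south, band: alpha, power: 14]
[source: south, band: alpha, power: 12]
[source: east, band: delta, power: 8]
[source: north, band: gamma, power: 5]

One predicate separates the groups cleanly: band is alpha AND power ≠ 11.
[source: south, band: alpha, power: 14] — band is alpha, power = 14, hence Group A.
[source: south, band: alpha, power: 12] — band is alpha, power = 12, hence Group A.
[source: east, band: delta, power: 8] — band is delta, power = 8, hence Group B.
[source: north, band: gamma, power: 5] — band is gamma, power = 5, hence Group B.

Group A, Group A, Group B, Group B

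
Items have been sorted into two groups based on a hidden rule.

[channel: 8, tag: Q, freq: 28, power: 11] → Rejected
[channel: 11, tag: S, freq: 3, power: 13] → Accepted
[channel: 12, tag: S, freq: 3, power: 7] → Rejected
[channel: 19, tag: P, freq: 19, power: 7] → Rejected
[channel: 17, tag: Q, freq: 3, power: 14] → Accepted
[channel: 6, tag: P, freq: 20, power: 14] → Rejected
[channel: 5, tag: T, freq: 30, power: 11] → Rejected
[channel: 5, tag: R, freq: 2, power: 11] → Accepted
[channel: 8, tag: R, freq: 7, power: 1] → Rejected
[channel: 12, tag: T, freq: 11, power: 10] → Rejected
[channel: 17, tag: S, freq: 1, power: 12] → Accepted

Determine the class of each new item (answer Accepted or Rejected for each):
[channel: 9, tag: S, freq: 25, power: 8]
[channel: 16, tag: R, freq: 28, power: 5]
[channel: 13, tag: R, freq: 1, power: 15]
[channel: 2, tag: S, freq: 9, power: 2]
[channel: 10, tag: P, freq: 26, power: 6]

A rule that fits every label: power ≥ 10 AND freq ≤ 3 — true of each 'Accepted' example, false of each 'Rejected' one.

Rejected, Rejected, Accepted, Rejected, Rejected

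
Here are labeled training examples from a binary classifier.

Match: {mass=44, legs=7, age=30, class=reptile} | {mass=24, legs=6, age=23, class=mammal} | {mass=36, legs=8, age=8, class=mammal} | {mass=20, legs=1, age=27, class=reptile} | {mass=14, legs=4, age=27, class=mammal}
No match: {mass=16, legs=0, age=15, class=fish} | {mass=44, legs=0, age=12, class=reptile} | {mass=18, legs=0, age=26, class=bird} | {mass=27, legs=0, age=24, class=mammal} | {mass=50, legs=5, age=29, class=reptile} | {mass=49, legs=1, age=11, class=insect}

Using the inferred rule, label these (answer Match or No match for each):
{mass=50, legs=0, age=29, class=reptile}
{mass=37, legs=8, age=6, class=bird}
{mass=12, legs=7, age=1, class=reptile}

The rule appears to be: legs ≥ 1 AND mass ≤ 44.

No match, Match, Match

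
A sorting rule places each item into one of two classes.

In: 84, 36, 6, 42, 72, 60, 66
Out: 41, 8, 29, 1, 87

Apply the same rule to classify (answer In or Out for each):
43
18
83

Out, In, Out

One predicate separates the groups cleanly: multiple of 6.
43 — 43 = 6·7 + 1, hence Out. 18 — 18 = 6·3, hence In. 83 — 83 = 6·13 + 5, hence Out.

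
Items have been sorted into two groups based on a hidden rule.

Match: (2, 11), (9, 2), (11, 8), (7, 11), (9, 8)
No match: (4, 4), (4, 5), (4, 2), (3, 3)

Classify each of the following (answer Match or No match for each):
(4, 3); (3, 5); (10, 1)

No match, No match, Match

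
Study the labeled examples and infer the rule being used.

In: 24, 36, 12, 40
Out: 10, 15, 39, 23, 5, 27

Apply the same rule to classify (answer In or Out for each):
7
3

Out, Out

Comparing the two groups points to one rule — multiple of 4.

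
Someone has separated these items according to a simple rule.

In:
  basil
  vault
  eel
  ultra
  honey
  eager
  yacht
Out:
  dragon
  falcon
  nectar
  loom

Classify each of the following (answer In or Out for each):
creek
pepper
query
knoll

In, Out, In, In

Checking candidate rules against both groups, what survives is: odd length.
creek: In (length 5).
pepper: Out (length 6).
query: In (length 5).
knoll: In (length 5).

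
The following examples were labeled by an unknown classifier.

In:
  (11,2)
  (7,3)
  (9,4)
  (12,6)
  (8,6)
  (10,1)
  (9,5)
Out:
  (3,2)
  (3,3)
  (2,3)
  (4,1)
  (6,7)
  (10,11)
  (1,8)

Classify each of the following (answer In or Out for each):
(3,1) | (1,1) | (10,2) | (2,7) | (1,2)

Out, Out, In, Out, Out

The pattern is that an item is 'In' exactly when: first > second AND sum ≥ 6.
(3,1): Out (3 > 1, 3+1 = 4). (1,1): Out (1 = 1, 1+1 = 2). (10,2): In (10 > 2, 10+2 = 12). (2,7): Out (2 < 7, 2+7 = 9). (1,2): Out (1 < 2, 1+2 = 3).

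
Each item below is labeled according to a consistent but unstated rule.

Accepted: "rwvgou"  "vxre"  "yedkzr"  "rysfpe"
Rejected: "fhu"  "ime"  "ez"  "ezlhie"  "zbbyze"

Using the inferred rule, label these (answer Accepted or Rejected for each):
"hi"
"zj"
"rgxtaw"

Rejected, Rejected, Accepted

One predicate separates the groups cleanly: contains 'r'.
"hi" — no 'r', hence Rejected. "zj" — no 'r', hence Rejected. "rgxtaw" — has 'r', hence Accepted.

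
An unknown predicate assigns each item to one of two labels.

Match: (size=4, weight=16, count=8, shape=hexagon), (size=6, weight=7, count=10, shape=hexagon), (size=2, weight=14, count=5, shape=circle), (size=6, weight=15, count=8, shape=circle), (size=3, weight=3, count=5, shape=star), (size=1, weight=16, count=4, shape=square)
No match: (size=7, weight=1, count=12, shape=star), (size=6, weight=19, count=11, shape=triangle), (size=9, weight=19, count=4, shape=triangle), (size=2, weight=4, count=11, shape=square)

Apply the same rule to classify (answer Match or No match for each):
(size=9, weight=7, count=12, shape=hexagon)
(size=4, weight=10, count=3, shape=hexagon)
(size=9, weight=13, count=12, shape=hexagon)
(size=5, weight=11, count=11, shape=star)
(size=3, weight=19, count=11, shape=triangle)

The distinguishing property — size ≤ 6 AND count ≤ 10 — holds for all the 'Match' cases and none of the 'No match' cases.

No match, Match, No match, No match, No match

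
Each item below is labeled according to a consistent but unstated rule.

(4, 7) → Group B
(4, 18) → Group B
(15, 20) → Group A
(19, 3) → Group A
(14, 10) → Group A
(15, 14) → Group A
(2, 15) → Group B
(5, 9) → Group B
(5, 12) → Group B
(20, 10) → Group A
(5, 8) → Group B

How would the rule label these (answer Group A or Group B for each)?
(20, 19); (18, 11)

Group A, Group A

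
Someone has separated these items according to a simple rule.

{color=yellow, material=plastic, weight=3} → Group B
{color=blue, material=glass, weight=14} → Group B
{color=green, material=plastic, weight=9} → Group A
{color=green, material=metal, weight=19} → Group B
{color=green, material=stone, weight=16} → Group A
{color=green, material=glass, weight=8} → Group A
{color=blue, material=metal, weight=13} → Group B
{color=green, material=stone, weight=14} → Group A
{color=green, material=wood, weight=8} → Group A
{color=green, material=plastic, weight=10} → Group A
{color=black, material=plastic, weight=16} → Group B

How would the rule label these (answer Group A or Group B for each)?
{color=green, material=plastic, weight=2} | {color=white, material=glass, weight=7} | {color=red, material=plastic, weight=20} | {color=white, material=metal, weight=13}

Group A, Group B, Group B, Group B

The rule appears to be: color is green AND weight ≤ 16.
{color=green, material=plastic, weight=2}: color is green, weight = 2, fits → Group A. {color=white, material=glass, weight=7}: color is white, weight = 7, does not fit → Group B. {color=red, material=plastic, weight=20}: color is red, weight = 20, does not fit → Group B. {color=white, material=metal, weight=13}: color is white, weight = 13, does not fit → Group B.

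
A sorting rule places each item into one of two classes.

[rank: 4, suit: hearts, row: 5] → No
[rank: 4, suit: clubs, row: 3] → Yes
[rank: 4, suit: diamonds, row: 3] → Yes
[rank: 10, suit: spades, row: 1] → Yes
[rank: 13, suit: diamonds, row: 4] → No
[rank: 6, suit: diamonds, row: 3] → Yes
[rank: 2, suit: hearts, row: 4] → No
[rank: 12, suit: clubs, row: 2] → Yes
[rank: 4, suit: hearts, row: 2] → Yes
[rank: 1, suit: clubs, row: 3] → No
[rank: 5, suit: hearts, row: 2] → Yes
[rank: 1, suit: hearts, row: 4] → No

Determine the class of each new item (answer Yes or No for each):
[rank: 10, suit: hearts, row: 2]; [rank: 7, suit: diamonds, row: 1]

Yes, Yes

Rule: rank ≥ 2 AND row ≤ 3. This holds for each 'Yes' example and fails for each 'No' one.
[rank: 10, suit: hearts, row: 2] → rank = 10, row = 2 → Yes. [rank: 7, suit: diamonds, row: 1] → rank = 7, row = 1 → Yes.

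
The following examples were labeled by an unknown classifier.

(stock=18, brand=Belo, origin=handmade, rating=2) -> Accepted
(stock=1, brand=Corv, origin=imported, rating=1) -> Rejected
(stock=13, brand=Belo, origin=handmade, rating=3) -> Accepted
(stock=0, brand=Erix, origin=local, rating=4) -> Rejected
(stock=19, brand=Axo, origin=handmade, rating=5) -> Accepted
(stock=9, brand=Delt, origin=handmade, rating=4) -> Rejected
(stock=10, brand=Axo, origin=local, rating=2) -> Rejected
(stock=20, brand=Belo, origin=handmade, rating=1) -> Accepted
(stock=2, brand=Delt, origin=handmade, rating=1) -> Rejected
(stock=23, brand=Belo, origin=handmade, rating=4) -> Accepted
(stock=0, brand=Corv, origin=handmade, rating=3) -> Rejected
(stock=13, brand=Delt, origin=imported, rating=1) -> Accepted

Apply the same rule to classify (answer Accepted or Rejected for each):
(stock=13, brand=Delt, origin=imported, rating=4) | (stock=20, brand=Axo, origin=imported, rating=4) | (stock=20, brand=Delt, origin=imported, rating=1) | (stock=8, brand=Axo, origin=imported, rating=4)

Accepted, Accepted, Accepted, Rejected

The pattern is that an item is 'Accepted' exactly when: stock ≥ 13.
(stock=13, brand=Delt, origin=imported, rating=4): Accepted (stock = 13).
(stock=20, brand=Axo, origin=imported, rating=4): Accepted (stock = 20).
(stock=20, brand=Delt, origin=imported, rating=1): Accepted (stock = 20).
(stock=8, brand=Axo, origin=imported, rating=4): Rejected (stock = 8).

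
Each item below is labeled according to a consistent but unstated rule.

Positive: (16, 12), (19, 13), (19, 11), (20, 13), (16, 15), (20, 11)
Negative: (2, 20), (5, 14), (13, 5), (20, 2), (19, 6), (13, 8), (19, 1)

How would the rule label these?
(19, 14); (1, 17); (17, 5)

Positive, Negative, Negative

All 'Positive' examples share one property — sum ≥ 28 — and every 'Negative' example lacks it.
(19, 14): Positive (19+14 = 33).
(1, 17): Negative (1+17 = 18).
(17, 5): Negative (17+5 = 22).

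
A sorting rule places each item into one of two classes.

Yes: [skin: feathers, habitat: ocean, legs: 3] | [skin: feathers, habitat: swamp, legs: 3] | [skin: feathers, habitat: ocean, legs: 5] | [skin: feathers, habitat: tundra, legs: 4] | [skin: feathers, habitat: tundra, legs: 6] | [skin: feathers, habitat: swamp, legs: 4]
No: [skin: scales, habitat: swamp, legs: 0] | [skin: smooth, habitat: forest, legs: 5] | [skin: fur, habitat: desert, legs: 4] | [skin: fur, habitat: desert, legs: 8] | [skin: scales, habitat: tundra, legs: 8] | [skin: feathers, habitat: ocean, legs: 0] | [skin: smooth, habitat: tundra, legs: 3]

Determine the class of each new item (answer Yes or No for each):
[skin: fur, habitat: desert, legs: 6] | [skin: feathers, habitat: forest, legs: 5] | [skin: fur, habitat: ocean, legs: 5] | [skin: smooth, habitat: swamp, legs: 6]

The distinguishing property — skin is feathers AND legs ≥ 3 — holds for all the 'Yes' cases and none of the 'No' cases.
[skin: fur, habitat: desert, legs: 6]: skin is fur, legs = 6 — doesn't qualify, so No. [skin: feathers, habitat: forest, legs: 5]: skin is feathers, legs = 5 — qualifies, so Yes. [skin: fur, habitat: ocean, legs: 5]: skin is fur, legs = 5 — doesn't qualify, so No. [skin: smooth, habitat: swamp, legs: 6]: skin is smooth, legs = 6 — doesn't qualify, so No.

No, Yes, No, No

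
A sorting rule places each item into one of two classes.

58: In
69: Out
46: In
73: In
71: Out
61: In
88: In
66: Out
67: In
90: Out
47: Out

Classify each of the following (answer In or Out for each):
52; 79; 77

In, In, Out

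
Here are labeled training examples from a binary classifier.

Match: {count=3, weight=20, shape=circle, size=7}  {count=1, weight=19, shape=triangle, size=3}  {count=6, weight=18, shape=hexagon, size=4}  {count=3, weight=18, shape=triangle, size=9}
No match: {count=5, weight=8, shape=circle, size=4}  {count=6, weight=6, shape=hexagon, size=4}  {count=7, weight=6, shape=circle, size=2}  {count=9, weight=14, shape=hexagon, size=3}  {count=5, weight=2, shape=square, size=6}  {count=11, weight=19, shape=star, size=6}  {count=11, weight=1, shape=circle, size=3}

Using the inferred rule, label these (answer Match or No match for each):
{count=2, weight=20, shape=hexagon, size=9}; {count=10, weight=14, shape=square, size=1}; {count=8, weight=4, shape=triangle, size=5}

Match, No match, No match

The common property of the 'Match' items is: weight ≥ 14 AND count ≤ 6. No 'No match' item has it.
Match: {count=2, weight=20, shape=hexagon, size=9}, since weight = 20, count = 2.
No match: {count=10, weight=14, shape=square, size=1}, since weight = 14, count = 10.
No match: {count=8, weight=4, shape=triangle, size=5}, since weight = 4, count = 8.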